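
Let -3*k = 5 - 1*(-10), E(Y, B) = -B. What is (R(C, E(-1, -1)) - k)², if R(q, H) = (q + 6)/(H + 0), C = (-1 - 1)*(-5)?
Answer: 441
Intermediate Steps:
C = 10 (C = -2*(-5) = 10)
R(q, H) = (6 + q)/H
k = -5 (k = -(5 - 1*(-10))/3 = -(5 + 10)/3 = -⅓*15 = -5)
(R(C, E(-1, -1)) - k)² = ((6 + 10)/((-1*(-1))) - 1*(-5))² = (16/1 + 5)² = (1*16 + 5)² = (16 + 5)² = 21² = 441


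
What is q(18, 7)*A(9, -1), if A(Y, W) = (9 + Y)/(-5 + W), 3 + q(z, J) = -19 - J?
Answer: 87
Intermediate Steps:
q(z, J) = -22 - J (q(z, J) = -3 + (-19 - J) = -22 - J)
A(Y, W) = (9 + Y)/(-5 + W)
q(18, 7)*A(9, -1) = (-22 - 1*7)*((9 + 9)/(-5 - 1)) = (-22 - 7)*(18/(-6)) = -(-29)*18/6 = -29*(-3) = 87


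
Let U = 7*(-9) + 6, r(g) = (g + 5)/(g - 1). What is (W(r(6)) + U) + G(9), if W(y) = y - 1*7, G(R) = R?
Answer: -264/5 ≈ -52.800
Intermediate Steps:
r(g) = (5 + g)/(-1 + g)
W(y) = -7 + y (W(y) = y - 7 = -7 + y)
U = -57 (U = -63 + 6 = -57)
(W(r(6)) + U) + G(9) = ((-7 + (5 + 6)/(-1 + 6)) - 57) + 9 = ((-7 + 11/5) - 57) + 9 = (-24/5 - 57) + 9 = -309/5 + 9 = -264/5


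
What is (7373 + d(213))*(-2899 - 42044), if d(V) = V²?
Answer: -2370383706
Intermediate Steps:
(7373 + d(213))*(-2899 - 42044) = (7373 + 213²)*(-2899 - 42044) = (7373 + 45369)*(-44943) = 52742*(-44943) = -2370383706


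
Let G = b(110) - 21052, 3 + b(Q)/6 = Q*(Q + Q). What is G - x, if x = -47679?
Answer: 171809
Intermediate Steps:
b(Q) = -18 + 12*Q² (b(Q) = -18 + 6*(Q*(Q + Q)) = -18 + 6*(Q*(2*Q)) = -18 + 6*(2*Q²) = -18 + 12*Q²)
G = 124130 (G = (-18 + 12*110²) - 21052 = (-18 + 12*12100) - 21052 = (-18 + 145200) - 21052 = 145182 - 21052 = 124130)
G - x = 124130 - 1*(-47679) = 124130 + 47679 = 171809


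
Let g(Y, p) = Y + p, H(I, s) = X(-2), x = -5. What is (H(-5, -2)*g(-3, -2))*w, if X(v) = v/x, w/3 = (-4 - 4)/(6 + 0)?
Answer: 8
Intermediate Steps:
w = -4 (w = 3*((-4 - 4)/(6 + 0)) = 3*(-8/6) = 3*(-8*1/6) = 3*(-4/3) = -4)
X(v) = -v/5 (X(v) = v/(-5) = v*(-1/5) = -v/5)
H(I, s) = 2/5 (H(I, s) = -1/5*(-2) = 2/5)
(H(-5, -2)*g(-3, -2))*w = (2*(-3 - 2)/5)*(-4) = ((2/5)*(-5))*(-4) = -2*(-4) = 8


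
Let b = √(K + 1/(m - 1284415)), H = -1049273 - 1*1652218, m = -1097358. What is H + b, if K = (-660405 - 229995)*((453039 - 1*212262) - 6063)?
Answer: -2701491 + 19*I*√3284109882501697714693/2381773 ≈ -2.7015e+6 + 4.5715e+5*I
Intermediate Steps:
K = -208989345600 (K = -890400*((453039 - 212262) - 6063) = -890400*(240777 - 6063) = -890400*234714 = -208989345600)
H = -2701491 (H = -1049273 - 1652218 = -2701491)
b = 19*I*√3284109882501697714693/2381773 (b = √(-208989345600 + 1/(-1097358 - 1284415)) = √(-208989345600 + 1/(-2381773)) = √(-208989345600 - 1/2381773) = √(-497765180637748801/2381773) = 19*I*√3284109882501697714693/2381773 ≈ 4.5715e+5*I)
H + b = -2701491 + 19*I*√3284109882501697714693/2381773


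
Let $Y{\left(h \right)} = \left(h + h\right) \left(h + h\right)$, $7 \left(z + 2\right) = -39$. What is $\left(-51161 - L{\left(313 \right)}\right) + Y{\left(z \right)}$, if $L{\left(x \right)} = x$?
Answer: $- \frac{2510990}{49} \approx -51245.0$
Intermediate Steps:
$z = - \frac{53}{7}$ ($z = -2 + \frac{1}{7} \left(-39\right) = -2 - \frac{39}{7} = - \frac{53}{7} \approx -7.5714$)
$Y{\left(h \right)} = 4 h^{2}$ ($Y{\left(h \right)} = 2 h 2 h = 4 h^{2}$)
$\left(-51161 - L{\left(313 \right)}\right) + Y{\left(z \right)} = \left(-51161 - 313\right) + 4 \left(- \frac{53}{7}\right)^{2} = \left(-51161 - 313\right) + 4 \cdot \frac{2809}{49} = -51474 + \frac{11236}{49} = - \frac{2510990}{49}$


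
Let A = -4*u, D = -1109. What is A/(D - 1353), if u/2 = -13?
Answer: -52/1231 ≈ -0.042242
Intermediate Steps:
u = -26 (u = 2*(-13) = -26)
A = 104 (A = -4*(-26) = 104)
A/(D - 1353) = 104/(-1109 - 1353) = 104/(-2462) = 104*(-1/2462) = -52/1231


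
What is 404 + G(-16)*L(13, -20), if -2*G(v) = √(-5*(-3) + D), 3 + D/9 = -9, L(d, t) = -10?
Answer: 404 + 5*I*√93 ≈ 404.0 + 48.218*I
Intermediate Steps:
D = -108 (D = -27 + 9*(-9) = -27 - 81 = -108)
G(v) = -I*√93/2 (G(v) = -√(-5*(-3) - 108)/2 = -√(15 - 108)/2 = -I*√93/2)
404 + G(-16)*L(13, -20) = 404 - I*√93/2*(-10) = 404 + 5*I*√93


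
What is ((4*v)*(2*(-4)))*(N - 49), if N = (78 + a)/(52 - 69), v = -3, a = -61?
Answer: -4800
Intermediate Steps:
N = -1 (N = (78 - 61)/(52 - 69) = 17/(-17) = 17*(-1/17) = -1)
((4*v)*(2*(-4)))*(N - 49) = ((4*(-3))*(2*(-4)))*(-1 - 49) = -12*(-8)*(-50) = 96*(-50) = -4800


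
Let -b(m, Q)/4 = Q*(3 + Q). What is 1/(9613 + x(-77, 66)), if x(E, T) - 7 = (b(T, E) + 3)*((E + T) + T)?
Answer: -1/1243775 ≈ -8.0400e-7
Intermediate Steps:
b(m, Q) = -4*Q*(3 + Q)
x(E, T) = 7 + (3 - 4*E*(3 + E))*(E + 2*T) (x(E, T) = 7 + (-4*E*(3 + E) + 3)*((E + T) + T) = 7 + (3 - 4*E*(3 + E))*(E + 2*T))
1/(9613 + x(-77, 66)) = 1/(9613 + (7 + 3*(-77) + 6*66 - 4*(-77)²*(3 - 77) - 8*(-77)*66*(3 - 77))) = 1/(9613 + (7 - 231 + 396 - 4*5929*(-74) - 8*(-77)*66*(-74))) = 1/(9613 + (7 - 231 + 396 + 1754984 - 3008544)) = 1/(9613 - 1253388) = 1/(-1243775) = -1/1243775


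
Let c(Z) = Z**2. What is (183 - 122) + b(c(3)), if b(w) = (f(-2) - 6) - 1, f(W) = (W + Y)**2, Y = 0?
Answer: 58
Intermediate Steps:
f(W) = W**2 (f(W) = (W + 0)**2 = W**2)
b(w) = -3 (b(w) = ((-2)**2 - 6) - 1 = (4 - 6) - 1 = -2 - 1 = -3)
(183 - 122) + b(c(3)) = (183 - 122) - 3 = 61 - 3 = 58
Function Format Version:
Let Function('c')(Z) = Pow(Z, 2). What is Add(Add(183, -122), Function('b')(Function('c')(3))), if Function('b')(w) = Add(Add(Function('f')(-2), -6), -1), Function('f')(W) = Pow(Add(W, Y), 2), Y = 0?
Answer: 58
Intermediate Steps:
Function('f')(W) = Pow(W, 2) (Function('f')(W) = Pow(Add(W, 0), 2) = Pow(W, 2))
Function('b')(w) = -3 (Function('b')(w) = Add(Add(Pow(-2, 2), -6), -1) = Add(Add(4, -6), -1) = Add(-2, -1) = -3)
Add(Add(183, -122), Function('b')(Function('c')(3))) = Add(Add(183, -122), -3) = Add(61, -3) = 58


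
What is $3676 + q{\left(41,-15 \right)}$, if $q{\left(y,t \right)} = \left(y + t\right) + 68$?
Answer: $3770$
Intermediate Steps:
$q{\left(y,t \right)} = 68 + t + y$ ($q{\left(y,t \right)} = \left(t + y\right) + 68 = 68 + t + y$)
$3676 + q{\left(41,-15 \right)} = 3676 + \left(68 - 15 + 41\right) = 3676 + 94 = 3770$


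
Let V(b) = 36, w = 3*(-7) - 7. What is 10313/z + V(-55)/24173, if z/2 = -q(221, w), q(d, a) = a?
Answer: 249298165/1353688 ≈ 184.16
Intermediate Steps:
w = -28 (w = -21 - 7 = -28)
z = 56 (z = 2*(-1*(-28)) = 2*28 = 56)
10313/z + V(-55)/24173 = 10313/56 + 36/24173 = 249298165/1353688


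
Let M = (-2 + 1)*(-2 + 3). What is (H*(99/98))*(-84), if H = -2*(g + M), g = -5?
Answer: -7128/7 ≈ -1018.3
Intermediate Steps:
M = -1 (M = -1*1 = -1)
H = 12 (H = -2*(-5 - 1) = -2*(-6) = 12)
(H*(99/98))*(-84) = (12*(99/98))*(-84) = (594/49)*(-84) = -7128/7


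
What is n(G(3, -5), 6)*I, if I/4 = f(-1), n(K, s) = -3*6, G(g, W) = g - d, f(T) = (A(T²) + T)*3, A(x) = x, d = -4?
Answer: 0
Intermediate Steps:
f(T) = 3*T + 3*T² (f(T) = (T² + T)*3 = (T + T²)*3 = 3*T + 3*T²)
G(g, W) = 4 + g (G(g, W) = g - 1*(-4) = g + 4 = 4 + g)
n(K, s) = -18
I = 0 (I = 4*(3*(-1)*(1 - 1)) = 4*(3*(-1)*0) = 4*0 = 0)
n(G(3, -5), 6)*I = -18*0 = 0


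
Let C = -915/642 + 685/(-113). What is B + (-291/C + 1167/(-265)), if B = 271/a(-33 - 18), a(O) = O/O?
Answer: 2931193714/9595915 ≈ 305.46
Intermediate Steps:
a(O) = 1
C = -181055/24182 (C = -915*1/642 + 685*(-1/113) = -305/214 - 685/113 = -181055/24182 ≈ -7.4872)
B = 271 (B = 271/1 = 271*1 = 271)
B + (-291/C + 1167/(-265)) = 271 + (-291/(-181055/24182) + 1167/(-265)) = 271 + (-291*(-24182/181055) + 1167*(-1/265)) = 271 + (7036962/181055 - 1167/265) = 271 + 330700749/9595915 = 2931193714/9595915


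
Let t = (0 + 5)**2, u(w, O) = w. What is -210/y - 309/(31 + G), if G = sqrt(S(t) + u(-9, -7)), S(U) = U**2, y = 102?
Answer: -58306/1955 + 206*sqrt(154)/115 ≈ -7.5945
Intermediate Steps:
t = 25 (t = 5**2 = 25)
G = 2*sqrt(154) (G = sqrt(25**2 - 9) = sqrt(625 - 9) = sqrt(616) = 2*sqrt(154) ≈ 24.819)
-210/y - 309/(31 + G) = -210/102 - 309/(31 + 2*sqrt(154)) = -210*1/102 - 309/(31 + 2*sqrt(154)) = -35/17 - 309/(31 + 2*sqrt(154))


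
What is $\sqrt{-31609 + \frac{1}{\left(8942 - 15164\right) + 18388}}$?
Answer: $\frac{i \sqrt{4678497261438}}{12166} \approx 177.79 i$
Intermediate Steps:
$\sqrt{-31609 + \frac{1}{\left(8942 - 15164\right) + 18388}} = \sqrt{-31609 + \frac{1}{-6222 + 18388}} = \sqrt{-31609 + \frac{1}{12166}} = \sqrt{- \frac{384555093}{12166}} = \frac{i \sqrt{4678497261438}}{12166}$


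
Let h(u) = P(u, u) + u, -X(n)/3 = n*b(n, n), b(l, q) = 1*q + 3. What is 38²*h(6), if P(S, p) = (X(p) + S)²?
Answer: 35149848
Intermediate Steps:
b(l, q) = 3 + q (b(l, q) = q + 3 = 3 + q)
X(n) = -3*n*(3 + n)
P(S, p) = (S - 3*p*(3 + p))² (P(S, p) = (-3*p*(3 + p) + S)² = (S - 3*p*(3 + p))²)
h(u) = u + (u - 3*u*(3 + u))² (h(u) = (u - 3*u*(3 + u))² + u = u + (u - 3*u*(3 + u))²)
38²*h(6) = 38²*(6*(1 + 6*(8 + 3*6)²)) = 1444*(6*(1 + 6*(8 + 18)²)) = 1444*(6*(1 + 6*26²)) = 1444*(6*(1 + 6*676)) = 1444*(6*(1 + 4056)) = 1444*(6*4057) = 1444*24342 = 35149848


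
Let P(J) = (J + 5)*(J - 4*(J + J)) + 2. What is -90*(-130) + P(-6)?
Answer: 11660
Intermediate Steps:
P(J) = 2 - 7*J*(5 + J) (P(J) = (5 + J)*(J - 8*J) + 2 = (5 + J)*(-7*J) + 2 = -7*J*(5 + J) + 2 = 2 - 7*J*(5 + J))
-90*(-130) + P(-6) = -90*(-130) + (2 - 35*(-6) - 7*(-6)**2) = 11700 + (2 + 210 - 7*36) = 11700 + (2 + 210 - 252) = 11700 - 40 = 11660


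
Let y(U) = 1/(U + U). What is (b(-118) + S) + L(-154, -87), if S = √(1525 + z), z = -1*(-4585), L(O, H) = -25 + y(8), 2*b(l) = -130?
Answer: -1439/16 + √6110 ≈ -11.771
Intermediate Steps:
y(U) = 1/(2*U)
b(l) = -65 (b(l) = (½)*(-130) = -65)
L(O, H) = -399/16 (L(O, H) = -25 + (½)/8 = -25 + (½)*(⅛) = -25 + 1/16 = -399/16)
z = 4585
S = √6110 (S = √(1525 + 4585) = √6110 ≈ 78.167)
(b(-118) + S) + L(-154, -87) = (-65 + √6110) - 399/16 = -1439/16 + √6110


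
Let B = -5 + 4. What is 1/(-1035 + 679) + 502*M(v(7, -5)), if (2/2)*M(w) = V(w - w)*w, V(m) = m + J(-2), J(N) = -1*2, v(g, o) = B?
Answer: 357423/356 ≈ 1004.0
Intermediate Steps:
B = -1
v(g, o) = -1
J(N) = -2
V(m) = -2 + m (V(m) = m - 2 = -2 + m)
M(w) = -2*w (M(w) = (-2 + (w - w))*w = (-2 + 0)*w = -2*w)
1/(-1035 + 679) + 502*M(v(7, -5)) = 1/(-1035 + 679) + 502*(-2*(-1)) = 1/(-356) + 502*2 = -1/356 + 1004 = 357423/356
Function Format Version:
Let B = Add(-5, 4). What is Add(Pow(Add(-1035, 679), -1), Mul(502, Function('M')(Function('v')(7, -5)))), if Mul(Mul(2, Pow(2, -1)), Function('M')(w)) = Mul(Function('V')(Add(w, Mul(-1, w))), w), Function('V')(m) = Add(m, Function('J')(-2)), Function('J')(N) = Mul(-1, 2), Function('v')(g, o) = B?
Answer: Rational(357423, 356) ≈ 1004.0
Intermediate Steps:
B = -1
Function('v')(g, o) = -1
Function('J')(N) = -2
Function('V')(m) = Add(-2, m) (Function('V')(m) = Add(m, -2) = Add(-2, m))
Function('M')(w) = Mul(-2, w) (Function('M')(w) = Mul(Add(-2, Add(w, Mul(-1, w))), w) = Mul(Add(-2, 0), w) = Mul(-2, w))
Add(Pow(Add(-1035, 679), -1), Mul(502, Function('M')(Function('v')(7, -5)))) = Add(Pow(Add(-1035, 679), -1), Mul(502, Mul(-2, -1))) = Add(Pow(-356, -1), Mul(502, 2)) = Add(Rational(-1, 356), 1004) = Rational(357423, 356)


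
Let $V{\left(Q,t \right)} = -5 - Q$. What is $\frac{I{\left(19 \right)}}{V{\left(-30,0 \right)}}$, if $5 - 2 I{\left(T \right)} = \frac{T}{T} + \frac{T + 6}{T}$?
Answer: $\frac{51}{950} \approx 0.053684$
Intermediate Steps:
$I{\left(T \right)} = 2 - \frac{6 + T}{2 T}$ ($I{\left(T \right)} = \frac{5}{2} - \frac{\frac{T}{T} + \frac{T + 6}{T}}{2} = \frac{5}{2} - \frac{1 + \frac{6 + T}{T}}{2} = \frac{5}{2} - \left(\frac{1}{2} + \frac{6 + T}{2 T}\right) = 2 - \frac{6 + T}{2 T}$)
$\frac{I{\left(19 \right)}}{V{\left(-30,0 \right)}} = \frac{\frac{3}{2} - \frac{3}{19}}{-5 - -30} = \frac{\frac{3}{2} - \frac{3}{19}}{-5 + 30} = \frac{\frac{3}{2} - \frac{3}{19}}{25} = \frac{51}{38} \cdot \frac{1}{25} = \frac{51}{950}$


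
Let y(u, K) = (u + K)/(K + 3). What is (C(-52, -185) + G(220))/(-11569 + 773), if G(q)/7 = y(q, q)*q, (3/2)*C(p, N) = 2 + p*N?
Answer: -1581053/1805631 ≈ -0.87562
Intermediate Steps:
y(u, K) = (K + u)/(3 + K)
C(p, N) = 4/3 + 2*N*p/3 (C(p, N) = 2*(2 + p*N)/3 = 2*(2 + N*p)/3 = 4/3 + 2*N*p/3)
G(q) = 14*q²/(3 + q) (G(q) = 7*(((q + q)/(3 + q))*q) = 7*(((2*q)/(3 + q))*q) = 7*((2*q/(3 + q))*q) = 7*(2*q²/(3 + q)) = 14*q²/(3 + q))
(C(-52, -185) + G(220))/(-11569 + 773) = ((4/3 + (⅔)*(-185)*(-52)) + 14*220²/(3 + 220))/(-11569 + 773) = ((4/3 + 19240/3) + 14*48400/223)/(-10796) = (19244/3 + 14*48400*(1/223))*(-1/10796) = (19244/3 + 677600/223)*(-1/10796) = (6324212/669)*(-1/10796) = -1581053/1805631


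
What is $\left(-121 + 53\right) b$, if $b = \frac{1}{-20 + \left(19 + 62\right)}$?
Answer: $- \frac{68}{61} \approx -1.1148$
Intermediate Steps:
$b = \frac{1}{61}$ ($b = \frac{1}{-20 + 81} = \frac{1}{61} \approx 0.016393$)
$\left(-121 + 53\right) b = \left(-121 + 53\right) \frac{1}{61} = \left(-68\right) \frac{1}{61} = - \frac{68}{61}$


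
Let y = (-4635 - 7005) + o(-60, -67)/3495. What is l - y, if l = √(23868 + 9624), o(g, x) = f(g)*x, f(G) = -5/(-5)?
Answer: 40681867/3495 + 2*√8373 ≈ 11823.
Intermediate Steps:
f(G) = 1 (f(G) = -5*(-⅕) = 1)
o(g, x) = x (o(g, x) = 1*x = x)
l = 2*√8373 (l = √33492 = 2*√8373 ≈ 183.01)
y = -40681867/3495 (y = (-4635 - 7005) - 67/3495 = -11640 - 67*1/3495 = -11640 - 67/3495 = -40681867/3495 ≈ -11640.)
l - y = 2*√8373 - 1*(-40681867/3495) = 2*√8373 + 40681867/3495 = 40681867/3495 + 2*√8373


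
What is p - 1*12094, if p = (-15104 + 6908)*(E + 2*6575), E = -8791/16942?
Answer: -913048778156/8471 ≈ -1.0779e+8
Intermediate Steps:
E = -8791/16942 (E = -8791*1/16942 = -8791/16942 ≈ -0.51889)
p = -912946329882/8471 (p = (-15104 + 6908)*(-8791/16942 + 2*6575) = -8196*(-8791/16942 + 13150) = -8196*222778509/16942 = -912946329882/8471 ≈ -1.0777e+8)
p - 1*12094 = -912946329882/8471 - 1*12094 = -912946329882/8471 - 12094 = -913048778156/8471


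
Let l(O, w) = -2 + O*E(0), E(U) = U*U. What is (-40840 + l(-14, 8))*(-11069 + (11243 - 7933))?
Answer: 316893078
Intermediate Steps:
E(U) = U²
l(O, w) = -2 (l(O, w) = -2 + O*0² = -2 + O*0 = -2 + 0 = -2)
(-40840 + l(-14, 8))*(-11069 + (11243 - 7933)) = (-40840 - 2)*(-11069 + (11243 - 7933)) = -40842*(-11069 + 3310) = -40842*(-7759) = 316893078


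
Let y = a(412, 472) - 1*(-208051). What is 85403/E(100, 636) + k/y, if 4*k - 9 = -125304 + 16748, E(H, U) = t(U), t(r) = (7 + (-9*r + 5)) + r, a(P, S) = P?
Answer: -4485277933/264539547 ≈ -16.955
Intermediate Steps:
t(r) = 12 - 8*r (t(r) = (7 + (5 - 9*r)) + r = (12 - 9*r) + r = 12 - 8*r)
E(H, U) = 12 - 8*U
y = 208463 (y = 412 - 1*(-208051) = 412 + 208051 = 208463)
k = -108547/4 (k = 9/4 + (-125304 + 16748)/4 = 9/4 + (¼)*(-108556) = 9/4 - 27139 = -108547/4 ≈ -27137.)
85403/E(100, 636) + k/y = 85403/(12 - 8*636) - 108547/4/208463 = 85403/(12 - 5088) - 108547/4*1/208463 = 85403/(-5076) - 108547/833852 = 85403*(-1/5076) - 108547/833852 = -85403/5076 - 108547/833852 = -4485277933/264539547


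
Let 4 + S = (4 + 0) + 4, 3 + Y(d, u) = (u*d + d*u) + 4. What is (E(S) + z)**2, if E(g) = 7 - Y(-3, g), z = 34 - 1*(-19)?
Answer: 6889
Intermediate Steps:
z = 53 (z = 34 + 19 = 53)
Y(d, u) = 1 + 2*d*u (Y(d, u) = -3 + ((u*d + d*u) + 4) = -3 + ((d*u + d*u) + 4) = -3 + (2*d*u + 4) = -3 + (4 + 2*d*u) = 1 + 2*d*u)
S = 4 (S = -4 + ((4 + 0) + 4) = -4 + (4 + 4) = -4 + 8 = 4)
E(g) = 6 + 6*g (E(g) = 7 - (1 + 2*(-3)*g) = 7 - (1 - 6*g) = 7 + (-1 + 6*g) = 6 + 6*g)
(E(S) + z)**2 = ((6 + 6*4) + 53)**2 = ((6 + 24) + 53)**2 = (30 + 53)**2 = 83**2 = 6889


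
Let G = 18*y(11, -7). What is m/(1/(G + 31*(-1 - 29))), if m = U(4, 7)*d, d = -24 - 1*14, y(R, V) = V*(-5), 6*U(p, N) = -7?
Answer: -13300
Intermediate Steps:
U(p, N) = -7/6 (U(p, N) = (⅙)*(-7) = -7/6)
y(R, V) = -5*V
d = -38 (d = -24 - 14 = -38)
G = 630 (G = 18*(-5*(-7)) = 18*35 = 630)
m = 133/3 (m = -7/6*(-38) = 133/3 ≈ 44.333)
m/(1/(G + 31*(-1 - 29))) = 133/(3*(1/(630 + 31*(-1 - 29)))) = 133/(3*(1/(630 + 31*(-30)))) = 133/(3*(1/(630 - 930))) = 133/(3*(1/(-300))) = 133/(3*(-1/300)) = (133/3)*(-300) = -13300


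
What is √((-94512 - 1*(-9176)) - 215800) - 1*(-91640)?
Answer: 91640 + 4*I*√18821 ≈ 91640.0 + 548.76*I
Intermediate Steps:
√((-94512 - 1*(-9176)) - 215800) - 1*(-91640) = √((-94512 + 9176) - 215800) + 91640 = √(-85336 - 215800) + 91640 = √(-301136) + 91640 = 4*I*√18821 + 91640 = 91640 + 4*I*√18821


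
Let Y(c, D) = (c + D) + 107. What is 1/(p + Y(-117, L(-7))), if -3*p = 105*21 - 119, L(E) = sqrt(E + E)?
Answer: -3174/2238791 - 9*I*sqrt(14)/4477582 ≈ -0.0014177 - 7.5208e-6*I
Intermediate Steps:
L(E) = sqrt(2)*sqrt(E) (L(E) = sqrt(2*E) = sqrt(2)*sqrt(E))
Y(c, D) = 107 + D + c (Y(c, D) = (D + c) + 107 = 107 + D + c)
p = -2086/3 (p = -(105*21 - 119)/3 = -(2205 - 119)/3 = -1/3*2086 = -2086/3 ≈ -695.33)
1/(p + Y(-117, L(-7))) = 1/(-2086/3 + (107 + sqrt(2)*sqrt(-7) - 117)) = 1/(-2086/3 + (107 + sqrt(2)*(I*sqrt(7)) - 117)) = 1/(-2086/3 + (107 + I*sqrt(14) - 117)) = 1/(-2086/3 + (-10 + I*sqrt(14))) = 1/(-2116/3 + I*sqrt(14))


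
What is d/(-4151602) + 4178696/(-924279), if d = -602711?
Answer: -16791209550623/3837238544958 ≈ -4.3759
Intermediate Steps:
d/(-4151602) + 4178696/(-924279) = -602711/(-4151602) + 4178696/(-924279) = -602711*(-1/4151602) + 4178696*(-1/924279) = 602711/4151602 - 4178696/924279 = -16791209550623/3837238544958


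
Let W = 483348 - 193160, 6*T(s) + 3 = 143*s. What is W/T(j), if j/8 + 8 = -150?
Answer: -1741128/180755 ≈ -9.6325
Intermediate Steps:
j = -1264 (j = -64 + 8*(-150) = -64 - 1200 = -1264)
T(s) = -½ + 143*s/6 (T(s) = -½ + (143*s)/6 = -½ + 143*s/6)
W = 290188
W/T(j) = 290188/(-½ + (143/6)*(-1264)) = 290188/(-½ - 90376/3) = 290188/(-180755/6) = 290188*(-6/180755) = -1741128/180755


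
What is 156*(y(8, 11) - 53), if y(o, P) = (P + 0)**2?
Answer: 10608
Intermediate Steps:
y(o, P) = P**2
156*(y(8, 11) - 53) = 156*(11**2 - 53) = 156*(121 - 53) = 156*68 = 10608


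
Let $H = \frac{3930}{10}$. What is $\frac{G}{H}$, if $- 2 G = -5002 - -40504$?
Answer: $- \frac{5917}{131} \approx -45.168$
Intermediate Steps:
$G = -17751$ ($G = - \frac{-5002 - -40504}{2} = - \frac{-5002 + 40504}{2} = \left(- \frac{1}{2}\right) 35502 = -17751$)
$H = 393$ ($H = 3930 \cdot \frac{1}{10} = 393$)
$\frac{G}{H} = - \frac{17751}{393} = \left(-17751\right) \frac{1}{393} = - \frac{5917}{131}$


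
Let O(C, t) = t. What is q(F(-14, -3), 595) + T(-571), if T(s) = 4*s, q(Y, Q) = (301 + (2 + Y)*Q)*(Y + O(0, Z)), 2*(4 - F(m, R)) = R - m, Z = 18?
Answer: 30365/4 ≈ 7591.3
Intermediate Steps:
F(m, R) = 4 + m/2 - R/2 (F(m, R) = 4 - (R - m)/2 = 4 + (m/2 - R/2) = 4 + m/2 - R/2)
q(Y, Q) = (18 + Y)*(301 + Q*(2 + Y)) (q(Y, Q) = (301 + (2 + Y)*Q)*(Y + 18) = (301 + Q*(2 + Y))*(18 + Y) = (18 + Y)*(301 + Q*(2 + Y)))
q(F(-14, -3), 595) + T(-571) = (5418 + 36*595 + 301*(4 + (½)*(-14) - ½*(-3)) + 595*(4 + (½)*(-14) - ½*(-3))² + 20*595*(4 + (½)*(-14) - ½*(-3))) + 4*(-571) = (5418 + 21420 + 301*(4 - 7 + 3/2) + 595*(4 - 7 + 3/2)² + 20*595*(4 - 7 + 3/2)) - 2284 = (5418 + 21420 + 301*(-3/2) + 595*(-3/2)² + 20*595*(-3/2)) - 2284 = (5418 + 21420 - 903/2 + 595*(9/4) - 17850) - 2284 = (5418 + 21420 - 903/2 + 5355/4 - 17850) - 2284 = 39501/4 - 2284 = 30365/4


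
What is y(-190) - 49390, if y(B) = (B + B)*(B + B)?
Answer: 95010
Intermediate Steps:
y(B) = 4*B**2 (y(B) = (2*B)*(2*B) = 4*B**2)
y(-190) - 49390 = 4*(-190)**2 - 49390 = 4*36100 - 49390 = 144400 - 49390 = 95010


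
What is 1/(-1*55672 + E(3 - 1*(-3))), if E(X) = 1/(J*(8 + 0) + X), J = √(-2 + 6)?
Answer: -22/1224783 ≈ -1.7962e-5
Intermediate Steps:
J = 2 (J = √4 = 2)
E(X) = 1/(16 + X) (E(X) = 1/(2*(8 + 0) + X) = 1/(2*8 + X) = 1/(16 + X))
1/(-1*55672 + E(3 - 1*(-3))) = 1/(-1*55672 + 1/(16 + (3 - 1*(-3)))) = 1/(-55672 + 1/(16 + (3 + 3))) = 1/(-55672 + 1/(16 + 6)) = 1/(-55672 + 1/22) = 1/(-1224783/22) = -22/1224783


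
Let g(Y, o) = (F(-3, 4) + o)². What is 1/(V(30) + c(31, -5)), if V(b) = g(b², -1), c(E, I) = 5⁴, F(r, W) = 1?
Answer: 1/625 ≈ 0.0016000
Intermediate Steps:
c(E, I) = 625
g(Y, o) = (1 + o)²
V(b) = 0 (V(b) = (1 - 1)² = 0² = 0)
1/(V(30) + c(31, -5)) = 1/(0 + 625) = 1/625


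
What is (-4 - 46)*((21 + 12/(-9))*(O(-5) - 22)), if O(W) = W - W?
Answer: 64900/3 ≈ 21633.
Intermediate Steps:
O(W) = 0
(-4 - 46)*((21 + 12/(-9))*(O(-5) - 22)) = (-4 - 46)*((21 + 12/(-9))*(0 - 22)) = -50*(21 + 12*(-⅑))*(-22) = -50*(21 - 4/3)*(-22) = -2950*(-22)/3 = -50*(-1298/3) = 64900/3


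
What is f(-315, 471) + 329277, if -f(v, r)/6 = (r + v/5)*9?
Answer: 307245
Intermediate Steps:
f(v, r) = -54*r - 54*v/5 (f(v, r) = -6*(r + v/5)*9 = -6*(9*r + 9*v/5) = -54*r - 54*v/5)
f(-315, 471) + 329277 = (-54*471 - 54/5*(-315)) + 329277 = (-25434 + 3402) + 329277 = -22032 + 329277 = 307245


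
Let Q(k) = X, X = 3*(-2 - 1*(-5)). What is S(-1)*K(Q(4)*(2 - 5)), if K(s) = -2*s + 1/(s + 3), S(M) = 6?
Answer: 1295/4 ≈ 323.75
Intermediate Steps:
X = 9 (X = 3*(-2 + 5) = 3*3 = 9)
Q(k) = 9
K(s) = 1/(3 + s) - 2*s (K(s) = -2*s + 1/(3 + s) = 1/(3 + s) - 2*s)
S(-1)*K(Q(4)*(2 - 5)) = 6*((1 - 54*(2 - 5) - 2*81*(2 - 5)²)/(3 + 9*(2 - 5))) = 6*((1 - 54*(-3) - 2*(9*(-3))²)/(3 + 9*(-3))) = 6*((1 - 6*(-27) - 2*(-27)²)/(3 - 27)) = 6*((1 + 162 - 2*729)/(-24)) = 6*(-(1 + 162 - 1458)/24) = 6*(-1/24*(-1295)) = 6*(1295/24) = 1295/4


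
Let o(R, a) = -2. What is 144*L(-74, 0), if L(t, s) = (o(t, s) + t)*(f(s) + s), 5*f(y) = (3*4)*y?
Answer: 0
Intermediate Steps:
f(y) = 12*y/5 (f(y) = ((3*4)*y)/5 = (12*y)/5 = 12*y/5)
L(t, s) = 17*s*(-2 + t)/5 (L(t, s) = (-2 + t)*(12*s/5 + s) = (-2 + t)*(17*s/5) = 17*s*(-2 + t)/5)
144*L(-74, 0) = 144*((17/5)*0*(-2 - 74)) = 144*((17/5)*0*(-76)) = 144*0 = 0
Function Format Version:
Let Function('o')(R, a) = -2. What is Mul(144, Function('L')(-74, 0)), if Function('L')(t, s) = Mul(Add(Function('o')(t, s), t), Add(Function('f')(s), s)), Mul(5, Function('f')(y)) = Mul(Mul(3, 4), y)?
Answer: 0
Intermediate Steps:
Function('f')(y) = Mul(Rational(12, 5), y) (Function('f')(y) = Mul(Rational(1, 5), Mul(Mul(3, 4), y)) = Mul(Rational(1, 5), Mul(12, y)) = Mul(Rational(12, 5), y))
Function('L')(t, s) = Mul(Rational(17, 5), s, Add(-2, t)) (Function('L')(t, s) = Mul(Add(-2, t), Add(Mul(Rational(12, 5), s), s)) = Mul(Add(-2, t), Mul(Rational(17, 5), s)) = Mul(Rational(17, 5), s, Add(-2, t)))
Mul(144, Function('L')(-74, 0)) = Mul(144, Mul(Rational(17, 5), 0, Add(-2, -74))) = Mul(144, Mul(Rational(17, 5), 0, -76)) = Mul(144, 0) = 0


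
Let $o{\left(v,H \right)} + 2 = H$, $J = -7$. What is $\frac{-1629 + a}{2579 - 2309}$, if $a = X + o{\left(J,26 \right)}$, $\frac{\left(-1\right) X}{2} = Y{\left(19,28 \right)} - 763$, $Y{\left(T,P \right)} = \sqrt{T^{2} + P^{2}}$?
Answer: $- \frac{79}{270} - \frac{\sqrt{1145}}{135} \approx -0.54324$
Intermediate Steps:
$o{\left(v,H \right)} = -2 + H$
$Y{\left(T,P \right)} = \sqrt{P^{2} + T^{2}}$
$X = 1526 - 2 \sqrt{1145}$ ($X = - 2 \left(\sqrt{28^{2} + 19^{2}} - 763\right) = - 2 \left(\sqrt{784 + 361} - 763\right) = - 2 \left(\sqrt{1145} - 763\right) = - 2 \left(-763 + \sqrt{1145}\right) = 1526 - 2 \sqrt{1145} \approx 1458.3$)
$a = 1550 - 2 \sqrt{1145}$ ($a = \left(1526 - 2 \sqrt{1145}\right) + \left(-2 + 26\right) = \left(1526 - 2 \sqrt{1145}\right) + 24 = 1550 - 2 \sqrt{1145} \approx 1482.3$)
$\frac{-1629 + a}{2579 - 2309} = \frac{-1629 + \left(1550 - 2 \sqrt{1145}\right)}{2579 - 2309} = \frac{-79 - 2 \sqrt{1145}}{270} = \left(-79 - 2 \sqrt{1145}\right) \frac{1}{270} = - \frac{79}{270} - \frac{\sqrt{1145}}{135}$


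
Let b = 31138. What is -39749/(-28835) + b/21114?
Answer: 868562308/304411095 ≈ 2.8533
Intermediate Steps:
-39749/(-28835) + b/21114 = -39749/(-28835) + 31138/21114 = -39749*(-1/28835) + 31138*(1/21114) = 39749/28835 + 15569/10557 = 868562308/304411095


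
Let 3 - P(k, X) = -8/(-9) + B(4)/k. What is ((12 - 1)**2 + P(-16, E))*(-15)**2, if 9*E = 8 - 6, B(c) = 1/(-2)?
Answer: 886175/32 ≈ 27693.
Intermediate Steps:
B(c) = -1/2
E = 2/9 (E = (8 - 6)/9 = (1/9)*2 = 2/9 ≈ 0.22222)
P(k, X) = 19/9 + 1/(2*k) (P(k, X) = 3 - (-8/(-9) - 1/(2*k)) = 3 - (-8*(-1/9) - 1/(2*k)) = 3 - (8/9 - 1/(2*k)) = 3 + (-8/9 + 1/(2*k)) = 19/9 + 1/(2*k))
((12 - 1)**2 + P(-16, E))*(-15)**2 = ((12 - 1)**2 + (1/18)*(9 + 38*(-16))/(-16))*(-15)**2 = (11**2 + (1/18)*(-1/16)*(9 - 608))*225 = (121 + (1/18)*(-1/16)*(-599))*225 = (121 + 599/288)*225 = (35447/288)*225 = 886175/32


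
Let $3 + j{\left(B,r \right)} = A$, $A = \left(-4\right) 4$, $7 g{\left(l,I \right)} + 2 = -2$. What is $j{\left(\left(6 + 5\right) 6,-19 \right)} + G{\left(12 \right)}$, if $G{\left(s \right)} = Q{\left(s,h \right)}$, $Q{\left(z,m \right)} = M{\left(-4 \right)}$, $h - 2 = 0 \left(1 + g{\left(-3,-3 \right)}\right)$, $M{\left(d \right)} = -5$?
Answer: $-24$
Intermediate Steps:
$g{\left(l,I \right)} = - \frac{4}{7}$ ($g{\left(l,I \right)} = - \frac{2}{7} + \frac{1}{7} \left(-2\right) = - \frac{2}{7} - \frac{2}{7} = - \frac{4}{7}$)
$h = 2$ ($h = 2 + 0 \left(1 - \frac{4}{7}\right) = 2 + 0 \cdot \frac{3}{7} = 2 + 0 = 2$)
$Q{\left(z,m \right)} = -5$
$G{\left(s \right)} = -5$
$A = -16$
$j{\left(B,r \right)} = -19$ ($j{\left(B,r \right)} = -3 - 16 = -19$)
$j{\left(\left(6 + 5\right) 6,-19 \right)} + G{\left(12 \right)} = -19 - 5 = -24$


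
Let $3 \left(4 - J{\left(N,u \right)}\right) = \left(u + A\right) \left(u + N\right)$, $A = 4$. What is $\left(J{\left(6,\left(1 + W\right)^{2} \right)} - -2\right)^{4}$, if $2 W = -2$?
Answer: $16$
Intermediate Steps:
$W = -1$ ($W = \frac{1}{2} \left(-2\right) = -1$)
$J{\left(N,u \right)} = 4 - \frac{\left(4 + u\right) \left(N + u\right)}{3}$ ($J{\left(N,u \right)} = 4 - \frac{\left(u + 4\right) \left(u + N\right)}{3} = 4 - \frac{\left(4 + u\right) \left(N + u\right)}{3}$)
$\left(J{\left(6,\left(1 + W\right)^{2} \right)} - -2\right)^{4} = \left(\left(4 - 8 - \frac{4 \left(1 - 1\right)^{2}}{3} - \frac{\left(\left(1 - 1\right)^{2}\right)^{2}}{3} - 2 \left(1 - 1\right)^{2}\right) - -2\right)^{4} = \left(\left(4 - 8 - \frac{4 \cdot 0^{2}}{3} - \frac{\left(0^{2}\right)^{2}}{3} - 2 \cdot 0^{2}\right) + 2\right)^{4} = \left(\left(4 - 8 - 0 - \frac{0^{2}}{3} - 2 \cdot 0\right) + 2\right)^{4} = \left(\left(4 - 8 + 0 - 0 + 0\right) + 2\right)^{4} = \left(\left(4 - 8 + 0 + 0 + 0\right) + 2\right)^{4} = \left(-4 + 2\right)^{4} = \left(-2\right)^{4} = 16$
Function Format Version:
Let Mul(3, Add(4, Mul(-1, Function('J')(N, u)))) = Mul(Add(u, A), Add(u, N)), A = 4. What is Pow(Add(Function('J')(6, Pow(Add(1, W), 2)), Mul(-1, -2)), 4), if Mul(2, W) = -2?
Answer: 16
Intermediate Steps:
W = -1 (W = Mul(Rational(1, 2), -2) = -1)
Function('J')(N, u) = Add(4, Mul(Rational(-1, 3), Add(4, u), Add(N, u))) (Function('J')(N, u) = Add(4, Mul(Rational(-1, 3), Mul(Add(u, 4), Add(u, N)))) = Add(4, Mul(Rational(-1, 3), Mul(Add(4, u), Add(N, u)))) = Add(4, Mul(Rational(-1, 3), Add(4, u), Add(N, u))))
Pow(Add(Function('J')(6, Pow(Add(1, W), 2)), Mul(-1, -2)), 4) = Pow(Add(Add(4, Mul(Rational(-4, 3), 6), Mul(Rational(-4, 3), Pow(Add(1, -1), 2)), Mul(Rational(-1, 3), Pow(Pow(Add(1, -1), 2), 2)), Mul(Rational(-1, 3), 6, Pow(Add(1, -1), 2))), Mul(-1, -2)), 4) = Pow(Add(Add(4, -8, Mul(Rational(-4, 3), Pow(0, 2)), Mul(Rational(-1, 3), Pow(Pow(0, 2), 2)), Mul(Rational(-1, 3), 6, Pow(0, 2))), 2), 4) = Pow(Add(Add(4, -8, Mul(Rational(-4, 3), 0), Mul(Rational(-1, 3), Pow(0, 2)), Mul(Rational(-1, 3), 6, 0)), 2), 4) = Pow(Add(Add(4, -8, 0, Mul(Rational(-1, 3), 0), 0), 2), 4) = Pow(Add(Add(4, -8, 0, 0, 0), 2), 4) = Pow(Add(-4, 2), 4) = Pow(-2, 4) = 16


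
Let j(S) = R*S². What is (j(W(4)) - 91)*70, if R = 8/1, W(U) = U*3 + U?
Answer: 136990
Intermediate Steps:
W(U) = 4*U (W(U) = 3*U + U = 4*U)
R = 8 (R = 8*1 = 8)
j(S) = 8*S²
(j(W(4)) - 91)*70 = (8*(4*4)² - 91)*70 = (8*16² - 91)*70 = (8*256 - 91)*70 = (2048 - 91)*70 = 1957*70 = 136990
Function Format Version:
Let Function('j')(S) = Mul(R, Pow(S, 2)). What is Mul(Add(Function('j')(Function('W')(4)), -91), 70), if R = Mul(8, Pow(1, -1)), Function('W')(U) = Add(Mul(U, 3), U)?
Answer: 136990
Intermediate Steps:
Function('W')(U) = Mul(4, U) (Function('W')(U) = Add(Mul(3, U), U) = Mul(4, U))
R = 8 (R = Mul(8, 1) = 8)
Function('j')(S) = Mul(8, Pow(S, 2))
Mul(Add(Function('j')(Function('W')(4)), -91), 70) = Mul(Add(Mul(8, Pow(Mul(4, 4), 2)), -91), 70) = Mul(Add(Mul(8, Pow(16, 2)), -91), 70) = Mul(Add(Mul(8, 256), -91), 70) = Mul(Add(2048, -91), 70) = Mul(1957, 70) = 136990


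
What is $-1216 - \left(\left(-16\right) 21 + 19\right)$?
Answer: $-899$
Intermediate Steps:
$-1216 - \left(\left(-16\right) 21 + 19\right) = -1216 - \left(-336 + 19\right) = -1216 - -317 = -1216 + 317 = -899$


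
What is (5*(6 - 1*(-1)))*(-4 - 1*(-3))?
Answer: -35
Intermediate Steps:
(5*(6 - 1*(-1)))*(-4 - 1*(-3)) = (5*(6 + 1))*(-4 + 3) = (5*7)*(-1) = 35*(-1) = -35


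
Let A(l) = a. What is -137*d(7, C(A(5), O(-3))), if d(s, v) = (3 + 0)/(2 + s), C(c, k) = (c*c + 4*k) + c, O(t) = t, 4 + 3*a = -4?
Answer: -137/3 ≈ -45.667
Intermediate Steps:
a = -8/3 (a = -4/3 + (⅓)*(-4) = -4/3 - 4/3 = -8/3 ≈ -2.6667)
A(l) = -8/3
C(c, k) = c + c² + 4*k (C(c, k) = (c² + 4*k) + c = c + c² + 4*k)
d(s, v) = 3/(2 + s)
-137*d(7, C(A(5), O(-3))) = -411/(2 + 7) = -411/9 = -137*⅓ = -137/3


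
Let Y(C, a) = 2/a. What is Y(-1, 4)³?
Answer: ⅛ ≈ 0.12500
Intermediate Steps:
Y(-1, 4)³ = (2/4)³ = (2*(¼))³ = (½)³ = ⅛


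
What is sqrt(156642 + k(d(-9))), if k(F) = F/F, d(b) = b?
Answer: 31*sqrt(163) ≈ 395.78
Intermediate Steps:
k(F) = 1
sqrt(156642 + k(d(-9))) = sqrt(156642 + 1) = sqrt(156643) = 31*sqrt(163)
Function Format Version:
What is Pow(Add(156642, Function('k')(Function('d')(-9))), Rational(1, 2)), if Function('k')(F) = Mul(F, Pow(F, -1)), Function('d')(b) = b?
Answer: Mul(31, Pow(163, Rational(1, 2))) ≈ 395.78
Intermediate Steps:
Function('k')(F) = 1
Pow(Add(156642, Function('k')(Function('d')(-9))), Rational(1, 2)) = Pow(Add(156642, 1), Rational(1, 2)) = Pow(156643, Rational(1, 2)) = Mul(31, Pow(163, Rational(1, 2)))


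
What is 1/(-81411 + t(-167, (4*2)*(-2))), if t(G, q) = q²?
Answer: -1/81155 ≈ -1.2322e-5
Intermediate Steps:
1/(-81411 + t(-167, (4*2)*(-2))) = 1/(-81411 + ((4*2)*(-2))²) = 1/(-81411 + (8*(-2))²) = 1/(-81411 + (-16)²) = 1/(-81411 + 256) = 1/(-81155) = -1/81155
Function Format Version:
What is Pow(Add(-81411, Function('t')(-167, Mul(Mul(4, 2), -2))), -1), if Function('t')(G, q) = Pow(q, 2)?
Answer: Rational(-1, 81155) ≈ -1.2322e-5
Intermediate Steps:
Pow(Add(-81411, Function('t')(-167, Mul(Mul(4, 2), -2))), -1) = Pow(Add(-81411, Pow(Mul(Mul(4, 2), -2), 2)), -1) = Pow(Add(-81411, Pow(Mul(8, -2), 2)), -1) = Pow(Add(-81411, Pow(-16, 2)), -1) = Pow(Add(-81411, 256), -1) = Pow(-81155, -1) = Rational(-1, 81155)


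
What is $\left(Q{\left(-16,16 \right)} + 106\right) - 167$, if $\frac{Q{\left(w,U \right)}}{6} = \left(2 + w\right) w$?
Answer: $1283$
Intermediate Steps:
$Q{\left(w,U \right)} = 6 w \left(2 + w\right)$ ($Q{\left(w,U \right)} = 6 \left(2 + w\right) w = 6 w \left(2 + w\right)$)
$\left(Q{\left(-16,16 \right)} + 106\right) - 167 = \left(6 \left(-16\right) \left(2 - 16\right) + 106\right) - 167 = \left(6 \left(-16\right) \left(-14\right) + 106\right) - 167 = \left(1344 + 106\right) - 167 = 1450 - 167 = 1283$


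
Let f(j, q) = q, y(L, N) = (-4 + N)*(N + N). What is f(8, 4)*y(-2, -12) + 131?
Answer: 1667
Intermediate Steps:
y(L, N) = 2*N*(-4 + N) (y(L, N) = (-4 + N)*(2*N) = 2*N*(-4 + N))
f(8, 4)*y(-2, -12) + 131 = 4*(2*(-12)*(-4 - 12)) + 131 = 4*(2*(-12)*(-16)) + 131 = 4*384 + 131 = 1536 + 131 = 1667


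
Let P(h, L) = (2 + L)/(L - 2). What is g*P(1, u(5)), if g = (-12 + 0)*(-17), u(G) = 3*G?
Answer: 3468/13 ≈ 266.77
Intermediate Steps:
P(h, L) = (2 + L)/(-2 + L)
g = 204 (g = -12*(-17) = 204)
g*P(1, u(5)) = 204*((2 + 3*5)/(-2 + 3*5)) = 204*((2 + 15)/(-2 + 15)) = 204*(17/13) = 3468/13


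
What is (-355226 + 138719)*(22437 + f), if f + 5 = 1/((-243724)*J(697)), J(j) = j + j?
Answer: -1650064836900173637/339751256 ≈ -4.8567e+9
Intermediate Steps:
J(j) = 2*j
f = -1698756281/339751256 (f = -5 + 1/((-243724)*((2*697))) = -5 - 1/243724/1394 = -5 - 1/243724*1/1394 = -5 - 1/339751256 = -1698756281/339751256 ≈ -5.0000)
(-355226 + 138719)*(22437 + f) = (-355226 + 138719)*(22437 - 1698756281/339751256) = -216507*7621300174591/339751256 = -1650064836900173637/339751256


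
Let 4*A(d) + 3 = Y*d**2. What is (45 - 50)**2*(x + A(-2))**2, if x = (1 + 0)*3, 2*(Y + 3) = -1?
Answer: 625/16 ≈ 39.063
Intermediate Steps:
Y = -7/2 (Y = -3 + (1/2)*(-1) = -3 - 1/2 = -7/2 ≈ -3.5000)
x = 3 (x = 1*3 = 3)
A(d) = -3/4 - 7*d**2/8 (A(d) = -3/4 + (-7*d**2/2)/4 = -3/4 - 7*d**2/8)
(45 - 50)**2*(x + A(-2))**2 = (45 - 50)**2*(3 + (-3/4 - 7/8*(-2)**2))**2 = (-5)**2*(3 + (-3/4 - 7/8*4))**2 = 25*(3 + (-3/4 - 7/2))**2 = 25*(3 - 17/4)**2 = 25*(-5/4)**2 = 25*(25/16) = 625/16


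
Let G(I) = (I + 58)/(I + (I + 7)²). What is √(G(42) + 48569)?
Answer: 29*√344675541/2443 ≈ 220.38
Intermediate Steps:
G(I) = (58 + I)/(I + (7 + I)²)
√(G(42) + 48569) = √((58 + 42)/(42 + (7 + 42)²) + 48569) = √(100/(42 + 49²) + 48569) = √(100/(42 + 2401) + 48569) = √(100/2443 + 48569) = √(118654167/2443) = 29*√344675541/2443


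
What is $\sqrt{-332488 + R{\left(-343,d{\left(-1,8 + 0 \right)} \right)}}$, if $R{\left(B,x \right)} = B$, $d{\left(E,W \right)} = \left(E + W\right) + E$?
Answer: $i \sqrt{332831} \approx 576.92 i$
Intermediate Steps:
$d{\left(E,W \right)} = W + 2 E$
$\sqrt{-332488 + R{\left(-343,d{\left(-1,8 + 0 \right)} \right)}} = \sqrt{-332488 - 343} = \sqrt{-332831} = i \sqrt{332831}$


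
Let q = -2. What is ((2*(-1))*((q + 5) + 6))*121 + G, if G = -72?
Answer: -2250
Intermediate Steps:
((2*(-1))*((q + 5) + 6))*121 + G = ((2*(-1))*((-2 + 5) + 6))*121 - 72 = -2*(3 + 6)*121 - 72 = -2*9*121 - 72 = -18*121 - 72 = -2178 - 72 = -2250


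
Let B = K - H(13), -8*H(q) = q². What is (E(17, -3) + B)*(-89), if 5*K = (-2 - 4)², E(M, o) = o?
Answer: -90157/40 ≈ -2253.9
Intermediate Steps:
H(q) = -q²/8
K = 36/5 (K = (-2 - 4)²/5 = (⅕)*(-6)² = (⅕)*36 = 36/5 ≈ 7.2000)
B = 1133/40 (B = 36/5 - (-1)*13²/8 = 36/5 - (-1)*169/8 = 36/5 - 1*(-169/8) = 36/5 + 169/8 = 1133/40 ≈ 28.325)
(E(17, -3) + B)*(-89) = (-3 + 1133/40)*(-89) = (1013/40)*(-89) = -90157/40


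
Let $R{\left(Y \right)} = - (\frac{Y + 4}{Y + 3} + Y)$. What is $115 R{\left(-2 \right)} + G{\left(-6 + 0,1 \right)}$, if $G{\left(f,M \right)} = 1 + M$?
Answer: $2$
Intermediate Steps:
$R{\left(Y \right)} = - Y - \frac{4 + Y}{3 + Y}$ ($R{\left(Y \right)} = - (\frac{4 + Y}{3 + Y} + Y) = - (Y + \frac{4 + Y}{3 + Y}) = - Y - \frac{4 + Y}{3 + Y}$)
$115 R{\left(-2 \right)} + G{\left(-6 + 0,1 \right)} = 115 \frac{-4 - \left(-2\right)^{2} - -8}{3 - 2} + \left(1 + 1\right) = 115 \frac{-4 - 4 + 8}{1} + 2 = 115 \cdot 1 \left(-4 - 4 + 8\right) + 2 = 115 \cdot 1 \cdot 0 + 2 = 115 \cdot 0 + 2 = 0 + 2 = 2$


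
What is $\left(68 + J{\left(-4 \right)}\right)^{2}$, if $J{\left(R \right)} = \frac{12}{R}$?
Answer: $4225$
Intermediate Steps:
$\left(68 + J{\left(-4 \right)}\right)^{2} = \left(68 + \frac{12}{-4}\right)^{2} = \left(68 + 12 \left(- \frac{1}{4}\right)\right)^{2} = \left(68 - 3\right)^{2} = 65^{2} = 4225$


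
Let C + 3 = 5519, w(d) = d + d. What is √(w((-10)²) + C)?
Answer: 2*√1429 ≈ 75.604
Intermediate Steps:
w(d) = 2*d
C = 5516 (C = -3 + 5519 = 5516)
√(w((-10)²) + C) = √(2*(-10)² + 5516) = √(2*100 + 5516) = √(200 + 5516) = √5716 = 2*√1429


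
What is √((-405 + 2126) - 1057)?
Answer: 2*√166 ≈ 25.768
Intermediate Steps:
√((-405 + 2126) - 1057) = √(1721 - 1057) = √664 = 2*√166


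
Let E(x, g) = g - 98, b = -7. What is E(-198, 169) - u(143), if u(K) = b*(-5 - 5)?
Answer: 1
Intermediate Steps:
u(K) = 70 (u(K) = -7*(-5 - 5) = -7*(-10) = 70)
E(x, g) = -98 + g
E(-198, 169) - u(143) = (-98 + 169) - 1*70 = 71 - 70 = 1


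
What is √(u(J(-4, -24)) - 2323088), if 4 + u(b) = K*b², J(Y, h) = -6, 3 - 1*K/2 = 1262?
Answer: 14*I*√12315 ≈ 1553.6*I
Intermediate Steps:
K = -2518 (K = 6 - 2*1262 = 6 - 2524 = -2518)
u(b) = -4 - 2518*b²
√(u(J(-4, -24)) - 2323088) = √((-4 - 2518*(-6)²) - 2323088) = √((-4 - 2518*36) - 2323088) = √((-4 - 90648) - 2323088) = √(-90652 - 2323088) = √(-2413740) = 14*I*√12315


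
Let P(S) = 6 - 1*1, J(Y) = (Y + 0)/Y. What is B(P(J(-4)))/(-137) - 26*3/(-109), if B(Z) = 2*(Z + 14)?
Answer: 6544/14933 ≈ 0.43822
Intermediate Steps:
J(Y) = 1 (J(Y) = Y/Y = 1)
P(S) = 5 (P(S) = 6 - 1 = 5)
B(Z) = 28 + 2*Z (B(Z) = 2*(14 + Z) = 28 + 2*Z)
B(P(J(-4)))/(-137) - 26*3/(-109) = (28 + 2*5)/(-137) - 26*3/(-109) = (28 + 10)*(-1/137) - 78*(-1/109) = 38*(-1/137) + 78/109 = -38/137 + 78/109 = 6544/14933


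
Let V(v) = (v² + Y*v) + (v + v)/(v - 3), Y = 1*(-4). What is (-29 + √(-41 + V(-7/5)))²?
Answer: (1595 - I*√99231)²/3025 ≈ 808.2 - 332.19*I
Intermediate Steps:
Y = -4
V(v) = v² - 4*v + 2*v/(-3 + v) (V(v) = (v² - 4*v) + (v + v)/(v - 3) = (v² - 4*v) + (2*v)/(-3 + v) = (v² - 4*v) + 2*v/(-3 + v) = v² - 4*v + 2*v/(-3 + v))
(-29 + √(-41 + V(-7/5)))² = (-29 + √(-41 + (-7/5)*(14 + (-7/5)² - (-49)/5)/(-3 - 7/5)))² = (-29 + √(-41 + (-7*⅕)*(14 + (-7*⅕)² - (-49)/5)/(-3 - 7*⅕)))² = (-29 + √(-41 - 7*(14 + (-7/5)² - 7*(-7/5))/(5*(-3 - 7/5))))² = (-29 + √(-41 - 7*(14 + 49/25 + 49/5)/(5*(-22/5))))² = (-29 + √(-41 - 7/5*(-5/22)*644/25))² = (-29 + √(-41 + 2254/275))² = (-29 + √(-9021/275))² = (-29 + I*√99231/55)²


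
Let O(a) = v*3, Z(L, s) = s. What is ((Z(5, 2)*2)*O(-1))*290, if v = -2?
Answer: -6960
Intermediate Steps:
O(a) = -6 (O(a) = -2*3 = -6)
((Z(5, 2)*2)*O(-1))*290 = ((2*2)*(-6))*290 = (4*(-6))*290 = -24*290 = -6960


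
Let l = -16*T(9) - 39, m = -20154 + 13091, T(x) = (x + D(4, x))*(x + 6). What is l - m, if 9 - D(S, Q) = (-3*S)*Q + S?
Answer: -22256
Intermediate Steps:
D(S, Q) = 9 - S + 3*Q*S (D(S, Q) = 9 - ((-3*S)*Q + S) = 9 - (-3*Q*S + S) = 9 - (S - 3*Q*S) = 9 + (-S + 3*Q*S) = 9 - S + 3*Q*S)
T(x) = (5 + 13*x)*(6 + x) (T(x) = (x + (9 - 1*4 + 3*x*4))*(x + 6) = (x + (9 - 4 + 12*x))*(6 + x) = (x + (5 + 12*x))*(6 + x) = (5 + 13*x)*(6 + x))
m = -7063
l = -29319 (l = -16*(30 + 13*9² + 83*9) - 39 = -16*(30 + 13*81 + 747) - 39 = -16*(30 + 1053 + 747) - 39 = -16*1830 - 39 = -29280 - 39 = -29319)
l - m = -29319 - 1*(-7063) = -29319 + 7063 = -22256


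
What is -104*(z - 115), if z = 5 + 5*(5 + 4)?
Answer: 6760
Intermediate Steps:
z = 50 (z = 5 + 5*9 = 5 + 45 = 50)
-104*(z - 115) = -104*(50 - 115) = -104*(-65) = 6760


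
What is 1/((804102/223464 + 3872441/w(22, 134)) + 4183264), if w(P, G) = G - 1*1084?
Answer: 17690900/73933656159373 ≈ 2.3928e-7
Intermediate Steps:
w(P, G) = -1084 + G (w(P, G) = G - 1084 = -1084 + G)
1/((804102/223464 + 3872441/w(22, 134)) + 4183264) = 1/((804102/223464 + 3872441/(-1084 + 134)) + 4183264) = 1/((804102*(1/223464) + 3872441/(-950)) + 4183264) = 1/((134017/37244 + 3872441*(-1/950)) + 4183264) = 1/((134017/37244 - 3872441/950) + 4183264) = 1/(-72048938227/17690900 + 4183264) = 1/(73933656159373/17690900) = 17690900/73933656159373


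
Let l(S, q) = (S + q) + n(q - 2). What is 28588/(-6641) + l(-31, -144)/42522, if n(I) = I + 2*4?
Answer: -1217697569/282388602 ≈ -4.3121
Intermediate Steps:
n(I) = 8 + I (n(I) = I + 8 = 8 + I)
l(S, q) = 6 + S + 2*q (l(S, q) = (S + q) + (8 + (q - 2)) = (S + q) + (8 + (-2 + q)) = (S + q) + (6 + q) = 6 + S + 2*q)
28588/(-6641) + l(-31, -144)/42522 = 28588/(-6641) + (6 - 31 + 2*(-144))/42522 = 28588*(-1/6641) + (6 - 31 - 288)*(1/42522) = -28588/6641 - 313*1/42522 = -28588/6641 - 313/42522 = -1217697569/282388602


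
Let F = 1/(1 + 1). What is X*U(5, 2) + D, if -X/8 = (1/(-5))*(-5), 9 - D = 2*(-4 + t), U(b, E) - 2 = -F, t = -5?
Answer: 15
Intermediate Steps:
F = ½ (F = 1/2 = ½ ≈ 0.50000)
U(b, E) = 3/2 (U(b, E) = 2 - 1*½ = 2 - ½ = 3/2)
D = 27 (D = 9 - 2*(-4 - 5) = 9 - 2*(-9) = 9 - 1*(-18) = 9 + 18 = 27)
X = -8 (X = -8*1/(-5)*(-5) = -8*1*(-⅕)*(-5) = -(-8)*(-5)/5 = -8*1 = -8)
X*U(5, 2) + D = -8*3/2 + 27 = -12 + 27 = 15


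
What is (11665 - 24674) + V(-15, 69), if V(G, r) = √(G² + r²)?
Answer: -13009 + 3*√554 ≈ -12938.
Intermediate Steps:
(11665 - 24674) + V(-15, 69) = (11665 - 24674) + √((-15)² + 69²) = -13009 + √(225 + 4761) = -13009 + √4986 = -13009 + 3*√554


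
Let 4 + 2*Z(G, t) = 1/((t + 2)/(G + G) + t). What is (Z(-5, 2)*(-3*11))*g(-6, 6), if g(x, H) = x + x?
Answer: -2673/4 ≈ -668.25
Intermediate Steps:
g(x, H) = 2*x
Z(G, t) = -2 + 1/(2*(t + (2 + t)/(2*G))) (Z(G, t) = -2 + 1/(2*((t + 2)/(G + G) + t)) = -2 + 1/(2*((2 + t)/((2*G)) + t)) = -2 + 1/(2*((2 + t)*(1/(2*G)) + t)) = -2 + 1/(2*((2 + t)/(2*G) + t)) = -2 + 1/(2*(t + (2 + t)/(2*G))))
(Z(-5, 2)*(-3*11))*g(-6, 6) = (((-4 - 5 - 2*2 - 4*(-5)*2)/(2 + 2 + 2*(-5)*2))*(-3*11))*(2*(-6)) = (((-4 - 5 - 4 + 40)/(2 + 2 - 20))*(-33))*(-12) = ((27/(-16))*(-33))*(-12) = (-1/16*27*(-33))*(-12) = -27/16*(-33)*(-12) = (891/16)*(-12) = -2673/4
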